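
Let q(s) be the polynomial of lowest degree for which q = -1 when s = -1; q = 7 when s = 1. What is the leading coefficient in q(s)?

4

The leading coefficient equals the top divided difference q[-1,1].
q[-1,1] = (7 - (-1)) / (1 - (-1)) = 4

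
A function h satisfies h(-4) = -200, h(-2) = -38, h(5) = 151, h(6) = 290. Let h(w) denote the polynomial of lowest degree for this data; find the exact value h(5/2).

19/4

L_0(5/2) = (9/2)·(-5/2)·(-7/2)/[(-2)·(-9)·(-10)] = -7/32
L_1(5/2) = (13/2)·(-5/2)·(-7/2)/[(2)·(-7)·(-8)] = 65/128
L_2(5/2) = (13/2)·(9/2)·(-7/2)/[(9)·(7)·(-1)] = 13/8
L_3(5/2) = (13/2)·(9/2)·(-5/2)/[(10)·(8)·(1)] = -117/128
Sum: (-200)·(-7/32) + (-38)·(65/128) + 151·(13/8) + 290·(-117/128) = 19/4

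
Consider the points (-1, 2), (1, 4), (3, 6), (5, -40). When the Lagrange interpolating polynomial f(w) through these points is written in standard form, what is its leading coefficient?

The leading coefficient equals the top divided difference f[-1,1,3,5].
f[-1,1] = (4 - 2) / (1 - (-1)) = 1
f[1,3] = (6 - 4) / (3 - 1) = 1
f[3,5] = (-40 - 6) / (5 - 3) = -23
f[-1,1,3] = (1 - 1) / (3 - (-1)) = 0
f[1,3,5] = (-23 - 1) / (5 - 1) = -6
f[-1,1,3,5] = (-6 - 0) / (5 - (-1)) = -1

-1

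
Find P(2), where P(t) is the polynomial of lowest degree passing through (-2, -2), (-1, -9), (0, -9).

Evaluate each Lagrange basis at t = 2:
L_0(2) = (3)·(2)/[(-1)·(-2)] = 3
L_1(2) = (4)·(2)/[(1)·(-1)] = -8
L_2(2) = (4)·(3)/[(2)·(1)] = 6
Sum: (-2)·(3) + (-9)·(-8) + (-9)·(6) = 12

12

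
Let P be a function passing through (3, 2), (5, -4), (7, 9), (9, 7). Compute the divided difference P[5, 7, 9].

-15/8

P[5,7] = (9 - (-4)) / (7 - 5) = 13/2
P[7,9] = (7 - 9) / (9 - 7) = -1
P[5,7,9] = (-1 - 13/2) / (9 - 5) = -15/8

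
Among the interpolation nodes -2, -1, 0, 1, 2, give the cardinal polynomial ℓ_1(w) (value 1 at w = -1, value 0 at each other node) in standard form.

ℓ_1(w) = -(1/6)w^4 + (1/6)w^3 + (2/3)w^2 - (2/3)w

ℓ_1(w) = (w + 2)w(w - 1)(w - 2) / [(1)·(-1)·(-2)·(-3)]
       = (w^4 - w^3 - 4w^2 + 4w) / (-6)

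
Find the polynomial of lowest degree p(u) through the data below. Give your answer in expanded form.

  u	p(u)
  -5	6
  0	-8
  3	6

p(u) = (14/15)u^2 + (28/15)u - 8

L_0(u) = u(u - 3) / [40] = (1/40)u^2 - (3/40)u
L_1(u) = (u + 5)(u - 3) / [-15] = -(1/15)u^2 - (2/15)u + 1
L_2(u) = (u + 5)u / [24] = (1/24)u^2 + (5/24)u
p(u) = 6·L_0 + (-8)·L_1 + 6·L_2
  6·L_0(u) = (3/20)u^2 - (9/20)u
  (-8)·L_1(u) = (8/15)u^2 + (16/15)u - 8
  6·L_2(u) = (1/4)u^2 + (5/4)u
Adding term by term: (14/15)u^2 + (28/15)u - 8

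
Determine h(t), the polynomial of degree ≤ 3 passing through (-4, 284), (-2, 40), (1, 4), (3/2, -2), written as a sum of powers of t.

Build the Lagrange basis polynomials:
L_0(t) = (t + 2)(t - 1)(t - 3/2) / [-55] = -(1/55)t^3 + (1/110)t^2 + (7/110)t - 3/55
L_1(t) = (t + 4)(t - 1)(t - 3/2) / [21] = (1/21)t^3 + (1/14)t^2 - (17/42)t + 2/7
L_2(t) = (t + 4)(t + 2)(t - 3/2) / [-15/2] = -(2/15)t^3 - (3/5)t^2 + (2/15)t + 8/5
L_3(t) = (t + 4)(t + 2)(t - 1) / [77/8] = (8/77)t^3 + (40/77)t^2 + (16/77)t - 64/77
h(t) = 284·L_0 + 40·L_1 + 4·L_2 + (-2)·L_3
  284·L_0(t) = -(284/55)t^3 + (142/55)t^2 + (994/55)t - 852/55
  40·L_1(t) = (40/21)t^3 + (20/7)t^2 - (340/21)t + 80/7
  4·L_2(t) = -(8/15)t^3 - (12/5)t^2 + (8/15)t + 32/5
  (-2)·L_3(t) = -(16/77)t^3 - (80/77)t^2 - (32/77)t + 128/77
Adding term by term: -4t^3 + 2t^2 + 2t + 4

h(t) = -4t^3 + 2t^2 + 2t + 4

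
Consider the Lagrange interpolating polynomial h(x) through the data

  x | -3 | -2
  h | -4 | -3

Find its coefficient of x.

The leading coefficient equals the top divided difference h[-3,-2].
h[-3,-2] = (-3 - (-4)) / (-2 - (-3)) = 1

1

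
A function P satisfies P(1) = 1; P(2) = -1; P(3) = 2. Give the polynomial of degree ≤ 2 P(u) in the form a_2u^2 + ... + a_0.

L_0(u) = (u - 2)(u - 3) / [2] = (1/2)u^2 - (5/2)u + 3
L_1(u) = (u - 1)(u - 3) / [-1] = -u^2 + 4u - 3
L_2(u) = (u - 1)(u - 2) / [2] = (1/2)u^2 - (3/2)u + 1
P(u) = 1·L_0 + (-1)·L_1 + 2·L_2
  1·L_0(u) = (1/2)u^2 - (5/2)u + 3
  (-1)·L_1(u) = u^2 - 4u + 3
  2·L_2(u) = u^2 - 3u + 2
Adding term by term: (5/2)u^2 - (19/2)u + 8

P(u) = (5/2)u^2 - (19/2)u + 8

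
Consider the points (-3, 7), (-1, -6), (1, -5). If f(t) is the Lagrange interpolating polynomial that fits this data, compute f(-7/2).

199/16

L_0(-7/2) = (-5/2)·(-9/2)/[(-2)·(-4)] = 45/32
L_1(-7/2) = (-1/2)·(-9/2)/[(2)·(-2)] = -9/16
L_2(-7/2) = (-1/2)·(-5/2)/[(4)·(2)] = 5/32
Sum: 7·(45/32) + (-6)·(-9/16) + (-5)·(5/32) = 199/16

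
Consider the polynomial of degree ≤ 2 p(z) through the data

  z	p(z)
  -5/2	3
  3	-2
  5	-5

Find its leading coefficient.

L_0(z) = (z - 3)(z - 5) / [165/4] = (4/165)z^2 - (32/165)z + 4/11
L_1(z) = (z + 5/2)(z - 5) / [-11] = -(1/11)z^2 + (5/22)z + 25/22
L_2(z) = (z + 5/2)(z - 3) / [15] = (1/15)z^2 - (1/30)z - 1/2
p(z) = 3·L_0 + (-2)·L_1 + (-5)·L_2
Only the coefficient of z^2 is needed; take it from each L_i and combine:
3·(4/165) + (-2)·(-1/11) + (-5)·(1/15) = -13/165

-13/165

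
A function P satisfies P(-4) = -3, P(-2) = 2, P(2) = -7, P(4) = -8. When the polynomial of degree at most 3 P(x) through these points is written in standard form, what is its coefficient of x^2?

L_0(x) = (x + 2)(x - 2)(x - 4) / [-96] = -(1/96)x^3 + (1/24)x^2 + (1/24)x - 1/6
L_1(x) = (x + 4)(x - 2)(x - 4) / [48] = (1/48)x^3 - (1/24)x^2 - (1/3)x + 2/3
L_2(x) = (x + 4)(x + 2)(x - 4) / [-48] = -(1/48)x^3 - (1/24)x^2 + (1/3)x + 2/3
L_3(x) = (x + 4)(x + 2)(x - 2) / [96] = (1/96)x^3 + (1/24)x^2 - (1/24)x - 1/6
P(x) = (-3)·L_0 + 2·L_1 + (-7)·L_2 + (-8)·L_3
Only the coefficient of x^2 is needed; take it from each L_i and combine:
(-3)·(1/24) + 2·(-1/24) + (-7)·(-1/24) + (-8)·(1/24) = -1/4

-1/4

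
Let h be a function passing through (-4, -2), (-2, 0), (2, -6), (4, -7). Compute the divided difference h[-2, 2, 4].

1/6

h[-2,2] = (-6 - 0) / (2 - (-2)) = -3/2
h[2,4] = (-7 - (-6)) / (4 - 2) = -1/2
h[-2,2,4] = (-1/2 - (-3/2)) / (4 - (-2)) = 1/6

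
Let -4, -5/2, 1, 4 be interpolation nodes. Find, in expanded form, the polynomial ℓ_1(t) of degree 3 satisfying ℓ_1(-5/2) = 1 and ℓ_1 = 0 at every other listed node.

ℓ_1(t) = (t + 4)(t - 1)(t - 4) / [(3/2)·(-7/2)·(-13/2)]
       = (t^3 - t^2 - 16t + 16) / (273/8)

ℓ_1(t) = (8/273)t^3 - (8/273)t^2 - (128/273)t + 128/273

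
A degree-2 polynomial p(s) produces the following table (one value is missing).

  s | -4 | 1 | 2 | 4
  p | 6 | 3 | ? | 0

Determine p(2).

The 3 known values determine p uniquely (degree ≤ 2).
Evaluate each Lagrange basis at s = 2:
L_0(2) = (1)·(-2)/[(-5)·(-8)] = -1/20
L_1(2) = (6)·(-2)/[(5)·(-3)] = 4/5
L_2(2) = (6)·(1)/[(8)·(3)] = 1/4
Sum: 6·(-1/20) + 3·(4/5) + 0 = 21/10

21/10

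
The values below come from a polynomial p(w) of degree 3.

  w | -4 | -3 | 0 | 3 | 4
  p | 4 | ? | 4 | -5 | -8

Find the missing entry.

The 4 known values determine p uniquely (degree ≤ 3).
Evaluate each Lagrange basis at w = -3:
L_0(-3) = (-3)·(-6)·(-7)/[(-4)·(-7)·(-8)] = 9/16
L_1(-3) = (1)·(-6)·(-7)/[(4)·(-3)·(-4)] = 7/8
L_2(-3) = (1)·(-3)·(-7)/[(7)·(3)·(-1)] = -1
L_3(-3) = (1)·(-3)·(-6)/[(8)·(4)·(1)] = 9/16
Sum: 4·(9/16) + 4·(7/8) + (-5)·(-1) + (-8)·(9/16) = 25/4

25/4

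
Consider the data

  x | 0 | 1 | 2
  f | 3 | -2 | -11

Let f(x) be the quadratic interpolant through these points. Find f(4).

Using Newton's divided-difference form:
f[0,1] = (-2 - 3) / (1 - 0) = -5
f[1,2] = (-11 - (-2)) / (2 - 1) = -9
f[0,1,2] = (-9 - (-5)) / (2 - 0) = -2
f(4) = 3 + (-5)·(4) + (-2)·(4)·(3) = -41

-41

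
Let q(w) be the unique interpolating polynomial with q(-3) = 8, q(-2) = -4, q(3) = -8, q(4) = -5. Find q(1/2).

-221/16

Evaluate each Lagrange basis at w = 1/2:
L_0(1/2) = (5/2)·(-5/2)·(-7/2)/[(-1)·(-6)·(-7)] = -25/48
L_1(1/2) = (7/2)·(-5/2)·(-7/2)/[(1)·(-5)·(-6)] = 49/48
L_2(1/2) = (7/2)·(5/2)·(-7/2)/[(6)·(5)·(-1)] = 49/48
L_3(1/2) = (7/2)·(5/2)·(-5/2)/[(7)·(6)·(1)] = -25/48
Sum: 8·(-25/48) + (-4)·(49/48) + (-8)·(49/48) + (-5)·(-25/48) = -221/16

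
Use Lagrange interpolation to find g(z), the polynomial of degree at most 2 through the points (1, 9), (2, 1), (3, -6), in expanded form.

g(z) = (1/2)z^2 - (19/2)z + 18

L_0(z) = (z - 2)(z - 3) / [2] = (1/2)z^2 - (5/2)z + 3
L_1(z) = (z - 1)(z - 3) / [-1] = -z^2 + 4z - 3
L_2(z) = (z - 1)(z - 2) / [2] = (1/2)z^2 - (3/2)z + 1
g(z) = 9·L_0 + 1·L_1 + (-6)·L_2
  9·L_0(z) = (9/2)z^2 - (45/2)z + 27
  1·L_1(z) = -z^2 + 4z - 3
  (-6)·L_2(z) = -3z^2 + 9z - 6
Adding term by term: (1/2)z^2 - (19/2)z + 18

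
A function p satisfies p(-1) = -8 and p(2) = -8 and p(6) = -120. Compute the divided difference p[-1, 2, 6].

p[-1,2] = (-8 - (-8)) / (2 - (-1)) = 0
p[2,6] = (-120 - (-8)) / (6 - 2) = -28
p[-1,2,6] = (-28 - 0) / (6 - (-1)) = -4

-4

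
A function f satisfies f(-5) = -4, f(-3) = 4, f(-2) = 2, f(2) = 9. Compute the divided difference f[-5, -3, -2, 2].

f[-5,-3] = (4 - (-4)) / (-3 - (-5)) = 4
f[-3,-2] = (2 - 4) / (-2 - (-3)) = -2
f[-2,2] = (9 - 2) / (2 - (-2)) = 7/4
f[-5,-3,-2] = (-2 - 4) / (-2 - (-5)) = -2
f[-3,-2,2] = (7/4 - (-2)) / (2 - (-3)) = 3/4
f[-5,-3,-2,2] = (3/4 - (-2)) / (2 - (-5)) = 11/28

11/28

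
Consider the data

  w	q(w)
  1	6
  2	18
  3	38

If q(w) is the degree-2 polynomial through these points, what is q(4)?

66

Evaluate each Lagrange basis at w = 4:
L_0(4) = (2)·(1)/[(-1)·(-2)] = 1
L_1(4) = (3)·(1)/[(1)·(-1)] = -3
L_2(4) = (3)·(2)/[(2)·(1)] = 3
Sum: 6·(1) + 18·(-3) + 38·(3) = 66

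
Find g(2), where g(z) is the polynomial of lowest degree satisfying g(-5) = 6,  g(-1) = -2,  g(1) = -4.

Using Newton's divided-difference form:
g[-5,-1] = (-2 - 6) / (-1 - (-5)) = -2
g[-1,1] = (-4 - (-2)) / (1 - (-1)) = -1
g[-5,-1,1] = (-1 - (-2)) / (1 - (-5)) = 1/6
g(2) = 6 + (-2)·(7) + (1/6)·(7)·(3) = -9/2

-9/2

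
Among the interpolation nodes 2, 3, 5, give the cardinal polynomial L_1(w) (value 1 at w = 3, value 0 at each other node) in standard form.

L_1(w) = (w - 2)(w - 5) / [(1)·(-2)]
       = (w^2 - 7w + 10) / (-2)

L_1(w) = -(1/2)w^2 + (7/2)w - 5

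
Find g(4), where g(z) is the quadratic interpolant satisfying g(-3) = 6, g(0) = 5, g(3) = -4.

-79/9

Using Newton's divided-difference form:
g[-3,0] = (5 - 6) / (0 - (-3)) = -1/3
g[0,3] = (-4 - 5) / (3 - 0) = -3
g[-3,0,3] = (-3 - (-1/3)) / (3 - (-3)) = -4/9
g(4) = 6 + (-1/3)·(7) + (-4/9)·(7)·(4) = -79/9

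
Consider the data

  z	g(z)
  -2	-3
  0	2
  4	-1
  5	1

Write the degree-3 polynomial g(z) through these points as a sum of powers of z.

Build the Lagrange basis polynomials:
L_0(z) = z(z - 4)(z - 5) / [-84] = -(1/84)z^3 + (3/28)z^2 - (5/21)z
L_1(z) = (z + 2)(z - 4)(z - 5) / [40] = (1/40)z^3 - (7/40)z^2 + (1/20)z + 1
L_2(z) = (z + 2)z(z - 5) / [-24] = -(1/24)z^3 + (1/8)z^2 + (5/12)z
L_3(z) = (z + 2)z(z - 4) / [35] = (1/35)z^3 - (2/35)z^2 - (8/35)z
g(z) = (-3)·L_0 + 2·L_1 + (-1)·L_2 + 1·L_3
  (-3)·L_0(z) = (1/28)z^3 - (9/28)z^2 + (5/7)z
  2·L_1(z) = (1/20)z^3 - (7/20)z^2 + (1/10)z + 2
  (-1)·L_2(z) = (1/24)z^3 - (1/8)z^2 - (5/12)z
  1·L_3(z) = (1/35)z^3 - (2/35)z^2 - (8/35)z
Adding term by term: (131/840)z^3 - (239/280)z^2 + (71/420)z + 2

g(z) = (131/840)z^3 - (239/280)z^2 + (71/420)z + 2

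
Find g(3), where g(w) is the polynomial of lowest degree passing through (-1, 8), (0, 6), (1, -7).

Evaluate each Lagrange basis at w = 3:
L_0(3) = (3)·(2)/[(-1)·(-2)] = 3
L_1(3) = (4)·(2)/[(1)·(-1)] = -8
L_2(3) = (4)·(3)/[(2)·(1)] = 6
Sum: 8·(3) + 6·(-8) + (-7)·(6) = -66

-66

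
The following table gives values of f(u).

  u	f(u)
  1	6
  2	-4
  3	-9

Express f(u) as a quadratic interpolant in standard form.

f(u) = (5/2)u^2 - (35/2)u + 21

Newton's divided differences:
f[1,2] = (-4 - 6) / (2 - 1) = -10
f[2,3] = (-9 - (-4)) / (3 - 2) = -5
f[1,2,3] = (-5 - (-10)) / (3 - 1) = 5/2
f(u) = 6 + (-10)·(u - 1) + (5/2)·(u - 1)(u - 2)
Expanding: f(u) = (5/2)u^2 - (35/2)u + 21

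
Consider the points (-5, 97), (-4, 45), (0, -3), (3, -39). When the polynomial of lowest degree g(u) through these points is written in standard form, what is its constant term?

Build the Lagrange basis polynomials:
L_0(u) = (u + 4)u(u - 3) / [-40] = -(1/40)u^3 - (1/40)u^2 + (3/10)u
L_1(u) = (u + 5)u(u - 3) / [28] = (1/28)u^3 + (1/14)u^2 - (15/28)u
L_2(u) = (u + 5)(u + 4)(u - 3) / [-60] = -(1/60)u^3 - (1/10)u^2 + (7/60)u + 1
L_3(u) = (u + 5)(u + 4)u / [168] = (1/168)u^3 + (3/56)u^2 + (5/42)u
g(u) = 97·L_0 + 45·L_1 + (-3)·L_2 + (-39)·L_3
Only the constant term is needed; take it from each L_i and combine:
97·(0) + 45·(0) + (-3)·(1) + (-39)·(0) = -3

-3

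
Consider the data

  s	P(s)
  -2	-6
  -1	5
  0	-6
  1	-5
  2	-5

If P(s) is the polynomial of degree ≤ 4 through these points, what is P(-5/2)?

Using Newton's divided-difference form:
P[-2,-1] = (5 - (-6)) / (-1 - (-2)) = 11
P[-1,0] = (-6 - 5) / (0 - (-1)) = -11
P[0,1] = (-5 - (-6)) / (1 - 0) = 1
P[1,2] = (-5 - (-5)) / (2 - 1) = 0
P[-2,-1,0] = (-11 - 11) / (0 - (-2)) = -11
P[-1,0,1] = (1 - (-11)) / (1 - (-1)) = 6
P[0,1,2] = (0 - 1) / (2 - 0) = -1/2
P[-2,-1,0,1] = (6 - (-11)) / (1 - (-2)) = 17/3
P[-1,0,1,2] = (-1/2 - 6) / (2 - (-1)) = -13/6
P[-2,-1,0,1,2] = (-13/6 - 17/3) / (2 - (-2)) = -47/24
P(-5/2) = -6 + 11·(-1/2) + (-11)·(-1/2)·(-3/2) + (17/3)·(-1/2)·(-3/2)·(-5/2) + (-47/24)·(-1/2)·(-3/2)·(-5/2)·(-7/2) = -5533/128

-5533/128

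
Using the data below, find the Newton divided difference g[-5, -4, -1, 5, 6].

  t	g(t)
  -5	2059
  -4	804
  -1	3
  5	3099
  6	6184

4

g[-5,-4] = (804 - 2059) / (-4 - (-5)) = -1255
g[-4,-1] = (3 - 804) / (-1 - (-4)) = -267
g[-1,5] = (3099 - 3) / (5 - (-1)) = 516
g[5,6] = (6184 - 3099) / (6 - 5) = 3085
g[-5,-4,-1] = (-267 - (-1255)) / (-1 - (-5)) = 247
g[-4,-1,5] = (516 - (-267)) / (5 - (-4)) = 87
g[-1,5,6] = (3085 - 516) / (6 - (-1)) = 367
g[-5,-4,-1,5] = (87 - 247) / (5 - (-5)) = -16
g[-4,-1,5,6] = (367 - 87) / (6 - (-4)) = 28
g[-5,-4,-1,5,6] = (28 - (-16)) / (6 - (-5)) = 4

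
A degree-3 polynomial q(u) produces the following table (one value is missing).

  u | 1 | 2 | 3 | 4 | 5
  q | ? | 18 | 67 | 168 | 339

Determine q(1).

3

The 4 known values determine q uniquely (degree ≤ 3).
Evaluate each Lagrange basis at u = 1:
L_0(1) = (-2)·(-3)·(-4)/[(-1)·(-2)·(-3)] = 4
L_1(1) = (-1)·(-3)·(-4)/[(1)·(-1)·(-2)] = -6
L_2(1) = (-1)·(-2)·(-4)/[(2)·(1)·(-1)] = 4
L_3(1) = (-1)·(-2)·(-3)/[(3)·(2)·(1)] = -1
Sum: 18·(4) + 67·(-6) + 168·(4) + 339·(-1) = 3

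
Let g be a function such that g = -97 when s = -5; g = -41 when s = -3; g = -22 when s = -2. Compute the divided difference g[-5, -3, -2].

-3

g[-5,-3] = (-41 - (-97)) / (-3 - (-5)) = 28
g[-3,-2] = (-22 - (-41)) / (-2 - (-3)) = 19
g[-5,-3,-2] = (19 - 28) / (-2 - (-5)) = -3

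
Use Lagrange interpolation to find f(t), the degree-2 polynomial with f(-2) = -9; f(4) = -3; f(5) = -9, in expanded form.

f(t) = -t^2 + 3t + 1

Build the Lagrange basis polynomials:
L_0(t) = (t - 4)(t - 5) / [42] = (1/42)t^2 - (3/14)t + 10/21
L_1(t) = (t + 2)(t - 5) / [-6] = -(1/6)t^2 + (1/2)t + 5/3
L_2(t) = (t + 2)(t - 4) / [7] = (1/7)t^2 - (2/7)t - 8/7
f(t) = (-9)·L_0 + (-3)·L_1 + (-9)·L_2
  (-9)·L_0(t) = -(3/14)t^2 + (27/14)t - 30/7
  (-3)·L_1(t) = (1/2)t^2 - (3/2)t - 5
  (-9)·L_2(t) = -(9/7)t^2 + (18/7)t + 72/7
Adding term by term: -t^2 + 3t + 1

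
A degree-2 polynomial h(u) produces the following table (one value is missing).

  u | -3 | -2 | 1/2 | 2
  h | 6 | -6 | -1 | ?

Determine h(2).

The 3 known values determine h uniquely (degree ≤ 2).
Evaluate each Lagrange basis at u = 2:
L_0(2) = (4)·(3/2)/[(-1)·(-7/2)] = 12/7
L_1(2) = (5)·(3/2)/[(1)·(-5/2)] = -3
L_2(2) = (5)·(4)/[(7/2)·(5/2)] = 16/7
Sum: 6·(12/7) + (-6)·(-3) + (-1)·(16/7) = 26

26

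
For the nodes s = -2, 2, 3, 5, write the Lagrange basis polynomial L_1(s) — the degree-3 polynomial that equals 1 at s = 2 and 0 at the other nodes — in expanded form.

L_1(s) = (s + 2)(s - 3)(s - 5) / [(4)·(-1)·(-3)]
       = (s^3 - 6s^2 - s + 30) / (12)

L_1(s) = (1/12)s^3 - (1/2)s^2 - (1/12)s + 5/2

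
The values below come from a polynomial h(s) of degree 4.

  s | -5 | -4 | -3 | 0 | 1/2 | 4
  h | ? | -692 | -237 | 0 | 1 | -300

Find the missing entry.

-1605

The 5 known values determine h uniquely (degree ≤ 4).
Evaluate each Lagrange basis at s = -5:
L_0(-5) = (-2)·(-5)·(-11/2)·(-9)/[(-1)·(-4)·(-9/2)·(-8)] = 55/16
L_1(-5) = (-1)·(-5)·(-11/2)·(-9)/[(1)·(-3)·(-7/2)·(-7)] = -165/49
L_2(-5) = (-1)·(-2)·(-11/2)·(-9)/[(4)·(3)·(-1/2)·(-4)] = 33/8
L_3(-5) = (-1)·(-2)·(-5)·(-9)/[(9/2)·(7/2)·(1/2)·(-7/2)] = -160/49
L_4(-5) = (-1)·(-2)·(-5)·(-11/2)/[(8)·(7)·(4)·(7/2)] = 55/784
Sum: (-692)·(55/16) + (-237)·(-165/49) + 0 + 1·(-160/49) + (-300)·(55/784) = -1605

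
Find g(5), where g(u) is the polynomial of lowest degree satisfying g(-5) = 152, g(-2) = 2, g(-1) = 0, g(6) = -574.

L_0(5) = (7)·(6)·(-1)/[(-3)·(-4)·(-11)] = 7/22
L_1(5) = (10)·(6)·(-1)/[(3)·(-1)·(-8)] = -5/2
L_2(5) = (10)·(7)·(-1)/[(4)·(1)·(-7)] = 5/2
L_3(5) = (10)·(7)·(6)/[(11)·(8)·(7)] = 15/22
Sum: 152·(7/22) + 2·(-5/2) + 0 + (-574)·(15/22) = -348

-348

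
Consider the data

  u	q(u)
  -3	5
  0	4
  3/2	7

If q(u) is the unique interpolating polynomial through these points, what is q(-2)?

Using Newton's divided-difference form:
q[-3,0] = (4 - 5) / (0 - (-3)) = -1/3
q[0,3/2] = (7 - 4) / (3/2 - 0) = 2
q[-3,0,3/2] = (2 - (-1/3)) / (3/2 - (-3)) = 14/27
q(-2) = 5 + (-1/3)·(1) + (14/27)·(1)·(-2) = 98/27

98/27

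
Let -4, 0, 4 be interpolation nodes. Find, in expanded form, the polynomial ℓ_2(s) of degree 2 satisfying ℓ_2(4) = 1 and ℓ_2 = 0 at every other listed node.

ℓ_2(s) = (1/32)s^2 + (1/8)s

ℓ_2(s) = (s + 4)s / [(8)·(4)]
       = (s^2 + 4s) / (32)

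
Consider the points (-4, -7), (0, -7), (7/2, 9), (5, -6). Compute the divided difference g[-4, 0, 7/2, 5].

-74/189

g[-4,0] = (-7 - (-7)) / (0 - (-4)) = 0
g[0,7/2] = (9 - (-7)) / (7/2 - 0) = 32/7
g[7/2,5] = (-6 - 9) / (5 - 7/2) = -10
g[-4,0,7/2] = (32/7 - 0) / (7/2 - (-4)) = 64/105
g[0,7/2,5] = (-10 - 32/7) / (5 - 0) = -102/35
g[-4,0,7/2,5] = (-102/35 - 64/105) / (5 - (-4)) = -74/189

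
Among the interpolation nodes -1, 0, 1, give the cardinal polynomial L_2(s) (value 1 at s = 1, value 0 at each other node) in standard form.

L_2(s) = (1/2)s^2 + (1/2)s

L_2(s) = (s + 1)s / [(2)·(1)]
       = (s^2 + s) / (2)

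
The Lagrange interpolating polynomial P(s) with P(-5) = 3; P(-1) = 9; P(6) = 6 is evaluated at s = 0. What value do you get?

741/77

Evaluate each Lagrange basis at s = 0:
L_0(0) = (1)·(-6)/[(-4)·(-11)] = -3/22
L_1(0) = (5)·(-6)/[(4)·(-7)] = 15/14
L_2(0) = (5)·(1)/[(11)·(7)] = 5/77
Sum: 3·(-3/22) + 9·(15/14) + 6·(5/77) = 741/77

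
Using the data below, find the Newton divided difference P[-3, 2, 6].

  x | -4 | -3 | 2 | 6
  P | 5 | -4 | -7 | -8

P[-3,2] = (-7 - (-4)) / (2 - (-3)) = -3/5
P[2,6] = (-8 - (-7)) / (6 - 2) = -1/4
P[-3,2,6] = (-1/4 - (-3/5)) / (6 - (-3)) = 7/180

7/180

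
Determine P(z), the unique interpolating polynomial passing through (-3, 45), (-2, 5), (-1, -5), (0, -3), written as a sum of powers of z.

L_0(z) = (z + 2)(z + 1)z / [-6] = -(1/6)z^3 - (1/2)z^2 - (1/3)z
L_1(z) = (z + 3)(z + 1)z / [2] = (1/2)z^3 + 2z^2 + (3/2)z
L_2(z) = (z + 3)(z + 2)z / [-2] = -(1/2)z^3 - (5/2)z^2 - 3z
L_3(z) = (z + 3)(z + 2)(z + 1) / [6] = (1/6)z^3 + z^2 + (11/6)z + 1
P(z) = 45·L_0 + 5·L_1 + (-5)·L_2 + (-3)·L_3
  45·L_0(z) = -(15/2)z^3 - (45/2)z^2 - 15z
  5·L_1(z) = (5/2)z^3 + 10z^2 + (15/2)z
  (-5)·L_2(z) = (5/2)z^3 + (25/2)z^2 + 15z
  (-3)·L_3(z) = -(1/2)z^3 - 3z^2 - (11/2)z - 3
Adding term by term: -3z^3 - 3z^2 + 2z - 3

P(z) = -3z^3 - 3z^2 + 2z - 3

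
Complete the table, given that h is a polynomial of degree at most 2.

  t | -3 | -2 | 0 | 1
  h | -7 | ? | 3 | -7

The 3 known values determine h uniquely (degree ≤ 2).
L_0(-2) = (-2)·(-3)/[(-3)·(-4)] = 1/2
L_1(-2) = (1)·(-3)/[(3)·(-1)] = 1
L_2(-2) = (1)·(-2)/[(4)·(1)] = -1/2
Sum: (-7)·(1/2) + 3·(1) + (-7)·(-1/2) = 3

3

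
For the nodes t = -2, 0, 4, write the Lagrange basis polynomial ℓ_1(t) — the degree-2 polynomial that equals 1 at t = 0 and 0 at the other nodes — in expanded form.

ℓ_1(t) = -(1/8)t^2 + (1/4)t + 1

ℓ_1(t) = (t + 2)(t - 4) / [(2)·(-4)]
       = (t^2 - 2t - 8) / (-8)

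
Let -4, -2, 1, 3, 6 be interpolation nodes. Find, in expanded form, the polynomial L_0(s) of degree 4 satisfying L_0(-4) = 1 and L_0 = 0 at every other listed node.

L_0(s) = (s + 2)(s - 1)(s - 3)(s - 6) / [(-2)·(-5)·(-7)·(-10)]
       = (s^4 - 8s^3 + 7s^2 + 36s - 36) / (700)

L_0(s) = (1/700)s^4 - (2/175)s^3 + (1/100)s^2 + (9/175)s - 9/175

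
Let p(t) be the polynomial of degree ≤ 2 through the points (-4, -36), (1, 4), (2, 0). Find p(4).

Evaluate each Lagrange basis at t = 4:
L_0(4) = (3)·(2)/[(-5)·(-6)] = 1/5
L_1(4) = (8)·(2)/[(5)·(-1)] = -16/5
L_2(4) = (8)·(3)/[(6)·(1)] = 4
Sum: (-36)·(1/5) + 4·(-16/5) + 0 = -20

-20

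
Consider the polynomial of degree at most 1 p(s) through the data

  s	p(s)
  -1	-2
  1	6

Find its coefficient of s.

The leading coefficient equals the top divided difference p[-1,1].
p[-1,1] = (6 - (-2)) / (1 - (-1)) = 4

4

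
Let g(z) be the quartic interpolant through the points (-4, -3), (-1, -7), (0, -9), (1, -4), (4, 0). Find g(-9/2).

-43911/2560

Using Newton's divided-difference form:
g[-4,-1] = (-7 - (-3)) / (-1 - (-4)) = -4/3
g[-1,0] = (-9 - (-7)) / (0 - (-1)) = -2
g[0,1] = (-4 - (-9)) / (1 - 0) = 5
g[1,4] = (0 - (-4)) / (4 - 1) = 4/3
g[-4,-1,0] = (-2 - (-4/3)) / (0 - (-4)) = -1/6
g[-1,0,1] = (5 - (-2)) / (1 - (-1)) = 7/2
g[0,1,4] = (4/3 - 5) / (4 - 0) = -11/12
g[-4,-1,0,1] = (7/2 - (-1/6)) / (1 - (-4)) = 11/15
g[-1,0,1,4] = (-11/12 - 7/2) / (4 - (-1)) = -53/60
g[-4,-1,0,1,4] = (-53/60 - 11/15) / (4 - (-4)) = -97/480
g(-9/2) = -3 + (-4/3)·(-1/2) + (-1/6)·(-1/2)·(-7/2) + (11/15)·(-1/2)·(-7/2)·(-9/2) + (-97/480)·(-1/2)·(-7/2)·(-9/2)·(-11/2) = -43911/2560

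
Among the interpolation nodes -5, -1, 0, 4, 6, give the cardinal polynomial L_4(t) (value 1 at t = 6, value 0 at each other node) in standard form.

L_4(t) = (t + 5)(t + 1)t(t - 4) / [(11)·(7)·(6)·(2)]
       = (t^4 + 2t^3 - 19t^2 - 20t) / (924)

L_4(t) = (1/924)t^4 + (1/462)t^3 - (19/924)t^2 - (5/231)t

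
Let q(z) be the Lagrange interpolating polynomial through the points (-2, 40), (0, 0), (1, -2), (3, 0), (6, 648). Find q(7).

1372

L_0(7) = (7)·(6)·(4)·(1)/[(-2)·(-3)·(-5)·(-8)] = 7/10
L_1(7) = (9)·(6)·(4)·(1)/[(2)·(-1)·(-3)·(-6)] = -6
L_2(7) = (9)·(7)·(4)·(1)/[(3)·(1)·(-2)·(-5)] = 42/5
L_3(7) = (9)·(7)·(6)·(1)/[(5)·(3)·(2)·(-3)] = -21/5
L_4(7) = (9)·(7)·(6)·(4)/[(8)·(6)·(5)·(3)] = 21/10
Sum: 40·(7/10) + 0 + (-2)·(42/5) + 0 + 648·(21/10) = 1372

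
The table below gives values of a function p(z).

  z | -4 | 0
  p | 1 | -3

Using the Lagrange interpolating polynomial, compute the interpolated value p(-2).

Evaluate each Lagrange basis at z = -2:
L_0(-2) = (-2)/[(-4)] = 1/2
L_1(-2) = (2)/[(4)] = 1/2
Sum: 1·(1/2) + (-3)·(1/2) = -1

-1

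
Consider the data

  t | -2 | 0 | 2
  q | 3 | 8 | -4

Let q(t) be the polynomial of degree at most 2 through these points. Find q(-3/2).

187/32

Using Newton's divided-difference form:
q[-2,0] = (8 - 3) / (0 - (-2)) = 5/2
q[0,2] = (-4 - 8) / (2 - 0) = -6
q[-2,0,2] = (-6 - 5/2) / (2 - (-2)) = -17/8
q(-3/2) = 3 + (5/2)·(1/2) + (-17/8)·(1/2)·(-3/2) = 187/32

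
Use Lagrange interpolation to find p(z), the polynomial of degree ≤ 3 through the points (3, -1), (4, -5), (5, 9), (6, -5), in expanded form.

p(z) = -(23/3)z^3 + 101z^2 - (1282/3)z + 579

Build the Lagrange basis polynomials:
L_0(z) = (z - 4)(z - 5)(z - 6) / [-6] = -(1/6)z^3 + (5/2)z^2 - (37/3)z + 20
L_1(z) = (z - 3)(z - 5)(z - 6) / [2] = (1/2)z^3 - 7z^2 + (63/2)z - 45
L_2(z) = (z - 3)(z - 4)(z - 6) / [-2] = -(1/2)z^3 + (13/2)z^2 - 27z + 36
L_3(z) = (z - 3)(z - 4)(z - 5) / [6] = (1/6)z^3 - 2z^2 + (47/6)z - 10
p(z) = (-1)·L_0 + (-5)·L_1 + 9·L_2 + (-5)·L_3
  (-1)·L_0(z) = (1/6)z^3 - (5/2)z^2 + (37/3)z - 20
  (-5)·L_1(z) = -(5/2)z^3 + 35z^2 - (315/2)z + 225
  9·L_2(z) = -(9/2)z^3 + (117/2)z^2 - 243z + 324
  (-5)·L_3(z) = -(5/6)z^3 + 10z^2 - (235/6)z + 50
Adding term by term: -(23/3)z^3 + 101z^2 - (1282/3)z + 579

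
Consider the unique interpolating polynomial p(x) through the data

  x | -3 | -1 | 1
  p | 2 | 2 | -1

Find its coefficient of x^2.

-3/8

L_0(x) = (x + 1)(x - 1) / [8] = (1/8)x^2 - 1/8
L_1(x) = (x + 3)(x - 1) / [-4] = -(1/4)x^2 - (1/2)x + 3/4
L_2(x) = (x + 3)(x + 1) / [8] = (1/8)x^2 + (1/2)x + 3/8
p(x) = 2·L_0 + 2·L_1 + (-1)·L_2
Only the coefficient of x^2 is needed; take it from each L_i and combine:
2·(1/8) + 2·(-1/4) + (-1)·(1/8) = -3/8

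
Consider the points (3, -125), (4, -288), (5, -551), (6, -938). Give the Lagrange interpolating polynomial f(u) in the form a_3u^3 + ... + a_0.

f(u) = -4u^3 - 2u^2 - u + 4

L_0(u) = (u - 4)(u - 5)(u - 6) / [-6] = -(1/6)u^3 + (5/2)u^2 - (37/3)u + 20
L_1(u) = (u - 3)(u - 5)(u - 6) / [2] = (1/2)u^3 - 7u^2 + (63/2)u - 45
L_2(u) = (u - 3)(u - 4)(u - 6) / [-2] = -(1/2)u^3 + (13/2)u^2 - 27u + 36
L_3(u) = (u - 3)(u - 4)(u - 5) / [6] = (1/6)u^3 - 2u^2 + (47/6)u - 10
f(u) = (-125)·L_0 + (-288)·L_1 + (-551)·L_2 + (-938)·L_3
  (-125)·L_0(u) = (125/6)u^3 - (625/2)u^2 + (4625/3)u - 2500
  (-288)·L_1(u) = -144u^3 + 2016u^2 - 9072u + 12960
  (-551)·L_2(u) = (551/2)u^3 - (7163/2)u^2 + 14877u - 19836
  (-938)·L_3(u) = -(469/3)u^3 + 1876u^2 - (22043/3)u + 9380
Adding term by term: -4u^3 - 2u^2 - u + 4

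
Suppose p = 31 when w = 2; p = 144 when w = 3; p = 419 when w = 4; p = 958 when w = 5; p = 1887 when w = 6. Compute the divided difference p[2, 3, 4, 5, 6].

1

p[2,3] = (144 - 31) / (3 - 2) = 113
p[3,4] = (419 - 144) / (4 - 3) = 275
p[4,5] = (958 - 419) / (5 - 4) = 539
p[5,6] = (1887 - 958) / (6 - 5) = 929
p[2,3,4] = (275 - 113) / (4 - 2) = 81
p[3,4,5] = (539 - 275) / (5 - 3) = 132
p[4,5,6] = (929 - 539) / (6 - 4) = 195
p[2,3,4,5] = (132 - 81) / (5 - 2) = 17
p[3,4,5,6] = (195 - 132) / (6 - 3) = 21
p[2,3,4,5,6] = (21 - 17) / (6 - 2) = 1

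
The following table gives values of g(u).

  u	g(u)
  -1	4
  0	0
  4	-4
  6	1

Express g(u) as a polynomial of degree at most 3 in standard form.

Build the Lagrange basis polynomials:
L_0(u) = u(u - 4)(u - 6) / [-35] = -(1/35)u^3 + (2/7)u^2 - (24/35)u
L_1(u) = (u + 1)(u - 4)(u - 6) / [24] = (1/24)u^3 - (3/8)u^2 + (7/12)u + 1
L_2(u) = (u + 1)u(u - 6) / [-40] = -(1/40)u^3 + (1/8)u^2 + (3/20)u
L_3(u) = (u + 1)u(u - 4) / [84] = (1/84)u^3 - (1/28)u^2 - (1/21)u
g(u) = 4·L_0 + 0·L_1 + (-4)·L_2 + 1·L_3
  4·L_0(u) = -(4/35)u^3 + (8/7)u^2 - (96/35)u
  0·L_1(u) = 0
  (-4)·L_2(u) = (1/10)u^3 - (1/2)u^2 - (3/5)u
  1·L_3(u) = (1/84)u^3 - (1/28)u^2 - (1/21)u
Adding term by term: -(1/420)u^3 + (17/28)u^2 - (356/105)u

g(u) = -(1/420)u^3 + (17/28)u^2 - (356/105)u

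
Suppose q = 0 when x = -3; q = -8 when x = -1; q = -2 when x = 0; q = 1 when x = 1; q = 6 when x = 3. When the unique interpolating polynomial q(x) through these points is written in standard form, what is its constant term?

Build the Lagrange basis polynomials:
L_0(x) = (x + 1)x(x - 1)(x - 3) / [144] = (1/144)x^4 - (1/48)x^3 - (1/144)x^2 + (1/48)x
L_1(x) = (x + 3)x(x - 1)(x - 3) / [-16] = -(1/16)x^4 + (1/16)x^3 + (9/16)x^2 - (9/16)x
L_2(x) = (x + 3)(x + 1)(x - 1)(x - 3) / [9] = (1/9)x^4 - (10/9)x^2 + 1
L_3(x) = (x + 3)(x + 1)x(x - 3) / [-16] = -(1/16)x^4 - (1/16)x^3 + (9/16)x^2 + (9/16)x
L_4(x) = (x + 3)(x + 1)x(x - 1) / [144] = (1/144)x^4 + (1/48)x^3 - (1/144)x^2 - (1/48)x
q(x) = 0·L_0 + (-8)·L_1 + (-2)·L_2 + 1·L_3 + 6·L_4
Only the constant term is needed; take it from each L_i and combine:
0·(0) + (-8)·(0) + (-2)·(1) + 1·(0) + 6·(0) = -2

-2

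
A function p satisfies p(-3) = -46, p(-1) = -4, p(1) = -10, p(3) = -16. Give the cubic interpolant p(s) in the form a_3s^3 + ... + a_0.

L_0(s) = (s + 1)(s - 1)(s - 3) / [-48] = -(1/48)s^3 + (1/16)s^2 + (1/48)s - 1/16
L_1(s) = (s + 3)(s - 1)(s - 3) / [16] = (1/16)s^3 - (1/16)s^2 - (9/16)s + 9/16
L_2(s) = (s + 3)(s + 1)(s - 3) / [-16] = -(1/16)s^3 - (1/16)s^2 + (9/16)s + 9/16
L_3(s) = (s + 3)(s + 1)(s - 1) / [48] = (1/48)s^3 + (1/16)s^2 - (1/48)s - 1/16
p(s) = (-46)·L_0 + (-4)·L_1 + (-10)·L_2 + (-16)·L_3
  (-46)·L_0(s) = (23/24)s^3 - (23/8)s^2 - (23/24)s + 23/8
  (-4)·L_1(s) = -(1/4)s^3 + (1/4)s^2 + (9/4)s - 9/4
  (-10)·L_2(s) = (5/8)s^3 + (5/8)s^2 - (45/8)s - 45/8
  (-16)·L_3(s) = -(1/3)s^3 - s^2 + (1/3)s + 1
Adding term by term: s^3 - 3s^2 - 4s - 4

p(s) = s^3 - 3s^2 - 4s - 4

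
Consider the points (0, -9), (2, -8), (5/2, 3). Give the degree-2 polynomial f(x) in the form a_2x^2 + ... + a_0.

f(x) = (43/5)x^2 - (167/10)x - 9

Build the Lagrange basis polynomials:
L_0(x) = (x - 2)(x - 5/2) / [5] = (1/5)x^2 - (9/10)x + 1
L_1(x) = x(x - 5/2) / [-1] = -x^2 + (5/2)x
L_2(x) = x(x - 2) / [5/4] = (4/5)x^2 - (8/5)x
f(x) = (-9)·L_0 + (-8)·L_1 + 3·L_2
  (-9)·L_0(x) = -(9/5)x^2 + (81/10)x - 9
  (-8)·L_1(x) = 8x^2 - 20x
  3·L_2(x) = (12/5)x^2 - (24/5)x
Adding term by term: (43/5)x^2 - (167/10)x - 9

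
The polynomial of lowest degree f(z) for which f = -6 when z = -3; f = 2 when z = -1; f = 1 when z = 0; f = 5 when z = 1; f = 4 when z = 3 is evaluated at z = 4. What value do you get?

Evaluate each Lagrange basis at z = 4:
L_0(4) = (5)·(4)·(3)·(1)/[(-2)·(-3)·(-4)·(-6)] = 5/12
L_1(4) = (7)·(4)·(3)·(1)/[(2)·(-1)·(-2)·(-4)] = -21/4
L_2(4) = (7)·(5)·(3)·(1)/[(3)·(1)·(-1)·(-3)] = 35/3
L_3(4) = (7)·(5)·(4)·(1)/[(4)·(2)·(1)·(-2)] = -35/4
L_4(4) = (7)·(5)·(4)·(3)/[(6)·(4)·(3)·(2)] = 35/12
Sum: (-6)·(5/12) + 2·(-21/4) + 1·(35/3) + 5·(-35/4) + 4·(35/12) = -401/12

-401/12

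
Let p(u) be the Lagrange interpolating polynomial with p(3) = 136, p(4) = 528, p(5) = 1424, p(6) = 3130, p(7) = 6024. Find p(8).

10556

Evaluate each Lagrange basis at u = 8:
L_0(8) = (4)·(3)·(2)·(1)/[(-1)·(-2)·(-3)·(-4)] = 1
L_1(8) = (5)·(3)·(2)·(1)/[(1)·(-1)·(-2)·(-3)] = -5
L_2(8) = (5)·(4)·(2)·(1)/[(2)·(1)·(-1)·(-2)] = 10
L_3(8) = (5)·(4)·(3)·(1)/[(3)·(2)·(1)·(-1)] = -10
L_4(8) = (5)·(4)·(3)·(2)/[(4)·(3)·(2)·(1)] = 5
Sum: 136·(1) + 528·(-5) + 1424·(10) + 3130·(-10) + 6024·(5) = 10556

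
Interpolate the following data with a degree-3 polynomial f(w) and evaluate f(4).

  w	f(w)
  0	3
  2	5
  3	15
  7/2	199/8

39

L_0(4) = (2)·(1)·(1/2)/[(-2)·(-3)·(-7/2)] = -1/21
L_1(4) = (4)·(1)·(1/2)/[(2)·(-1)·(-3/2)] = 2/3
L_2(4) = (4)·(2)·(1/2)/[(3)·(1)·(-1/2)] = -8/3
L_3(4) = (4)·(2)·(1)/[(7/2)·(3/2)·(1/2)] = 64/21
Sum: 3·(-1/21) + 5·(2/3) + 15·(-8/3) + 199/8·(64/21) = 39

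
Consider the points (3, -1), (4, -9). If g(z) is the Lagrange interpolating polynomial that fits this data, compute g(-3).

47

Evaluate each Lagrange basis at z = -3:
L_0(-3) = (-7)/[(-1)] = 7
L_1(-3) = (-6)/[(1)] = -6
Sum: (-1)·(7) + (-9)·(-6) = 47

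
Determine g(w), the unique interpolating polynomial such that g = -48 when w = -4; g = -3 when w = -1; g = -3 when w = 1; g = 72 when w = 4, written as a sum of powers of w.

g(w) = w^3 + w^2 - w - 4

L_0(w) = (w + 1)(w - 1)(w - 4) / [-120] = -(1/120)w^3 + (1/30)w^2 + (1/120)w - 1/30
L_1(w) = (w + 4)(w - 1)(w - 4) / [30] = (1/30)w^3 - (1/30)w^2 - (8/15)w + 8/15
L_2(w) = (w + 4)(w + 1)(w - 4) / [-30] = -(1/30)w^3 - (1/30)w^2 + (8/15)w + 8/15
L_3(w) = (w + 4)(w + 1)(w - 1) / [120] = (1/120)w^3 + (1/30)w^2 - (1/120)w - 1/30
g(w) = (-48)·L_0 + (-3)·L_1 + (-3)·L_2 + 72·L_3
  (-48)·L_0(w) = (2/5)w^3 - (8/5)w^2 - (2/5)w + 8/5
  (-3)·L_1(w) = -(1/10)w^3 + (1/10)w^2 + (8/5)w - 8/5
  (-3)·L_2(w) = (1/10)w^3 + (1/10)w^2 - (8/5)w - 8/5
  72·L_3(w) = (3/5)w^3 + (12/5)w^2 - (3/5)w - 12/5
Adding term by term: w^3 + w^2 - w - 4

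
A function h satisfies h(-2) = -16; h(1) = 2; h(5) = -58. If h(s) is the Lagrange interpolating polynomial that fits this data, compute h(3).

-16

Evaluate each Lagrange basis at s = 3:
L_0(3) = (2)·(-2)/[(-3)·(-7)] = -4/21
L_1(3) = (5)·(-2)/[(3)·(-4)] = 5/6
L_2(3) = (5)·(2)/[(7)·(4)] = 5/14
Sum: (-16)·(-4/21) + 2·(5/6) + (-58)·(5/14) = -16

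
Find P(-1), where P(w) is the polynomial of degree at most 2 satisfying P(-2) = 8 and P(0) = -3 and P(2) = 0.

3/4

Evaluate each Lagrange basis at w = -1:
L_0(-1) = (-1)·(-3)/[(-2)·(-4)] = 3/8
L_1(-1) = (1)·(-3)/[(2)·(-2)] = 3/4
L_2(-1) = (1)·(-1)/[(4)·(2)] = -1/8
Sum: 8·(3/8) + (-3)·(3/4) + 0 = 3/4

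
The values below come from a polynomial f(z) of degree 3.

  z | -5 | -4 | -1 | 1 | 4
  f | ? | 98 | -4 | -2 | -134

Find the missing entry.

208

The 4 known values determine f uniquely (degree ≤ 3).
Evaluate each Lagrange basis at z = -5:
L_0(-5) = (-4)·(-6)·(-9)/[(-3)·(-5)·(-8)] = 9/5
L_1(-5) = (-1)·(-6)·(-9)/[(3)·(-2)·(-5)] = -9/5
L_2(-5) = (-1)·(-4)·(-9)/[(5)·(2)·(-3)] = 6/5
L_3(-5) = (-1)·(-4)·(-6)/[(8)·(5)·(3)] = -1/5
Sum: 98·(9/5) + (-4)·(-9/5) + (-2)·(6/5) + (-134)·(-1/5) = 208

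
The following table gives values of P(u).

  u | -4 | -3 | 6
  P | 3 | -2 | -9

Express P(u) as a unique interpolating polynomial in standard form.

L_0(u) = (u + 3)(u - 6) / [10] = (1/10)u^2 - (3/10)u - 9/5
L_1(u) = (u + 4)(u - 6) / [-9] = -(1/9)u^2 + (2/9)u + 8/3
L_2(u) = (u + 4)(u + 3) / [90] = (1/90)u^2 + (7/90)u + 2/15
P(u) = 3·L_0 + (-2)·L_1 + (-9)·L_2
  3·L_0(u) = (3/10)u^2 - (9/10)u - 27/5
  (-2)·L_1(u) = (2/9)u^2 - (4/9)u - 16/3
  (-9)·L_2(u) = -(1/10)u^2 - (7/10)u - 6/5
Adding term by term: (19/45)u^2 - (92/45)u - 179/15

P(u) = (19/45)u^2 - (92/45)u - 179/15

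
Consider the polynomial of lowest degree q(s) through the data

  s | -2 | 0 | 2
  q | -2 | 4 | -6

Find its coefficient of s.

Build the Lagrange basis polynomials:
L_0(s) = s(s - 2) / [8] = (1/8)s^2 - (1/4)s
L_1(s) = (s + 2)(s - 2) / [-4] = -(1/4)s^2 + 1
L_2(s) = (s + 2)s / [8] = (1/8)s^2 + (1/4)s
q(s) = (-2)·L_0 + 4·L_1 + (-6)·L_2
Only the coefficient of s is needed; take it from each L_i and combine:
(-2)·(-1/4) + 4·(0) + (-6)·(1/4) = -1

-1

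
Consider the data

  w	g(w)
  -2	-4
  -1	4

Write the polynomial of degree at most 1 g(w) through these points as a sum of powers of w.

g(w) = 8w + 12

L_0(w) = (w + 1) / [-1] = -w - 1
L_1(w) = (w + 2) / [1] = w + 2
g(w) = (-4)·L_0 + 4·L_1
  (-4)·L_0(w) = 4w + 4
  4·L_1(w) = 4w + 8
Adding term by term: 8w + 12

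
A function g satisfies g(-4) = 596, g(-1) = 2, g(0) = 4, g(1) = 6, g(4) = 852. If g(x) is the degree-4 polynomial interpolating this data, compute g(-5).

Evaluate each Lagrange basis at x = -5:
L_0(-5) = (-4)·(-5)·(-6)·(-9)/[(-3)·(-4)·(-5)·(-8)] = 9/4
L_1(-5) = (-1)·(-5)·(-6)·(-9)/[(3)·(-1)·(-2)·(-5)] = -9
L_2(-5) = (-1)·(-4)·(-6)·(-9)/[(4)·(1)·(-1)·(-4)] = 27/2
L_3(-5) = (-1)·(-4)·(-5)·(-9)/[(5)·(2)·(1)·(-3)] = -6
L_4(-5) = (-1)·(-4)·(-5)·(-6)/[(8)·(5)·(4)·(3)] = 1/4
Sum: 596·(9/4) + 2·(-9) + 4·(27/2) + 6·(-6) + 852·(1/4) = 1554

1554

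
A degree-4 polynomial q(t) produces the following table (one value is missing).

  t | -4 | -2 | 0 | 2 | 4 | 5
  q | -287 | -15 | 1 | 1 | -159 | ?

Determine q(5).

The 5 known values determine q uniquely (degree ≤ 4).
L_0(5) = (7)·(5)·(3)·(1)/[(-2)·(-4)·(-6)·(-8)] = 35/128
L_1(5) = (9)·(5)·(3)·(1)/[(2)·(-2)·(-4)·(-6)] = -45/32
L_2(5) = (9)·(7)·(3)·(1)/[(4)·(2)·(-2)·(-4)] = 189/64
L_3(5) = (9)·(7)·(5)·(1)/[(6)·(4)·(2)·(-2)] = -105/32
L_4(5) = (9)·(7)·(5)·(3)/[(8)·(6)·(4)·(2)] = 315/128
Sum: (-287)·(35/128) + (-15)·(-45/32) + 1·(189/64) + 1·(-105/32) + (-159)·(315/128) = -449

-449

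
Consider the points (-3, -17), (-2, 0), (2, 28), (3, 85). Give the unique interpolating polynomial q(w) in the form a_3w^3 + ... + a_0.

q(w) = 2w^3 + 4w^2 - w - 2

Newton's divided differences:
q[-3,-2] = (0 - (-17)) / (-2 - (-3)) = 17
q[-2,2] = (28 - 0) / (2 - (-2)) = 7
q[2,3] = (85 - 28) / (3 - 2) = 57
q[-3,-2,2] = (7 - 17) / (2 - (-3)) = -2
q[-2,2,3] = (57 - 7) / (3 - (-2)) = 10
q[-3,-2,2,3] = (10 - (-2)) / (3 - (-3)) = 2
q(w) = -17 + 17·(w + 3) + (-2)·(w + 3)(w + 2) + 2·(w + 3)(w + 2)(w - 2)
Expanding: q(w) = 2w^3 + 4w^2 - w - 2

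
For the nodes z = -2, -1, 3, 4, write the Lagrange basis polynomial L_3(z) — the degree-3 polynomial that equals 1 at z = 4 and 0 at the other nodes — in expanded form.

L_3(z) = (z + 2)(z + 1)(z - 3) / [(6)·(5)·(1)]
       = (z^3 - 7z - 6) / (30)

L_3(z) = (1/30)z^3 - (7/30)z - 1/5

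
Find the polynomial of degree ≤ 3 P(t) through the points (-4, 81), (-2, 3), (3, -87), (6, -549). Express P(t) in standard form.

L_0(t) = (t + 2)(t - 3)(t - 6) / [-140] = -(1/140)t^3 + (1/20)t^2 - 9/35
L_1(t) = (t + 4)(t - 3)(t - 6) / [80] = (1/80)t^3 - (1/16)t^2 - (9/40)t + 9/10
L_2(t) = (t + 4)(t + 2)(t - 6) / [-105] = -(1/105)t^3 + (4/15)t + 16/35
L_3(t) = (t + 4)(t + 2)(t - 3) / [240] = (1/240)t^3 + (1/80)t^2 - (1/24)t - 1/10
P(t) = 81·L_0 + 3·L_1 + (-87)·L_2 + (-549)·L_3
  81·L_0(t) = -(81/140)t^3 + (81/20)t^2 - 729/35
  3·L_1(t) = (3/80)t^3 - (3/16)t^2 - (27/40)t + 27/10
  (-87)·L_2(t) = (29/35)t^3 - (116/5)t - 1392/35
  (-549)·L_3(t) = -(183/80)t^3 - (549/80)t^2 + (183/8)t + 549/10
Adding term by term: -2t^3 - 3t^2 - t - 3

P(t) = -2t^3 - 3t^2 - t - 3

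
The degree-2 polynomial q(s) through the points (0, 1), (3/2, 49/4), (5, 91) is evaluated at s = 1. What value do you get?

Using Newton's divided-difference form:
q[0,3/2] = (49/4 - 1) / (3/2 - 0) = 15/2
q[3/2,5] = (91 - 49/4) / (5 - 3/2) = 45/2
q[0,3/2,5] = (45/2 - 15/2) / (5 - 0) = 3
q(1) = 1 + (15/2)·(1) + 3·(1)·(-1/2) = 7

7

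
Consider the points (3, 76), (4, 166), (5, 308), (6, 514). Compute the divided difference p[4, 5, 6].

p[4,5] = (308 - 166) / (5 - 4) = 142
p[5,6] = (514 - 308) / (6 - 5) = 206
p[4,5,6] = (206 - 142) / (6 - 4) = 32

32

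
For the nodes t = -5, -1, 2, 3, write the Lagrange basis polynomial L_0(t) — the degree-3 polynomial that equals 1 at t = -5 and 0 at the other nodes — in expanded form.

L_0(t) = (t + 1)(t - 2)(t - 3) / [(-4)·(-7)·(-8)]
       = (t^3 - 4t^2 + t + 6) / (-224)

L_0(t) = -(1/224)t^3 + (1/56)t^2 - (1/224)t - 3/112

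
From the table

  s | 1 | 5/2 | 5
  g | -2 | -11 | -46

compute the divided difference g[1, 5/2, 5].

-2

g[1,5/2] = (-11 - (-2)) / (5/2 - 1) = -6
g[5/2,5] = (-46 - (-11)) / (5 - 5/2) = -14
g[1,5/2,5] = (-14 - (-6)) / (5 - 1) = -2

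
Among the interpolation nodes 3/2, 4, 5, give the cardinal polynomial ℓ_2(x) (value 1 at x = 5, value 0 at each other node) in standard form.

ℓ_2(x) = (x - 3/2)(x - 4) / [(7/2)·(1)]
       = (x^2 - (11/2)x + 6) / (7/2)

ℓ_2(x) = (2/7)x^2 - (11/7)x + 12/7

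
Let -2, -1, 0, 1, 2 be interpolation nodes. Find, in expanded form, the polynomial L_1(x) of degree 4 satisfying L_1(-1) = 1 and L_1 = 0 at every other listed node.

L_1(x) = (x + 2)x(x - 1)(x - 2) / [(1)·(-1)·(-2)·(-3)]
       = (x^4 - x^3 - 4x^2 + 4x) / (-6)

L_1(x) = -(1/6)x^4 + (1/6)x^3 + (2/3)x^2 - (2/3)x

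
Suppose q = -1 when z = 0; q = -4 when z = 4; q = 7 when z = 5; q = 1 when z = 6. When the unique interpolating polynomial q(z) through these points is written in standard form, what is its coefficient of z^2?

L_0(z) = (z - 4)(z - 5)(z - 6) / [-120] = -(1/120)z^3 + (1/8)z^2 - (37/60)z + 1
L_1(z) = z(z - 5)(z - 6) / [8] = (1/8)z^3 - (11/8)z^2 + (15/4)z
L_2(z) = z(z - 4)(z - 6) / [-5] = -(1/5)z^3 + 2z^2 - (24/5)z
L_3(z) = z(z - 4)(z - 5) / [12] = (1/12)z^3 - (3/4)z^2 + (5/3)z
q(z) = (-1)·L_0 + (-4)·L_1 + 7·L_2 + 1·L_3
Only the coefficient of z^2 is needed; take it from each L_i and combine:
(-1)·(1/8) + (-4)·(-11/8) + 7·(2) + 1·(-3/4) = 149/8

149/8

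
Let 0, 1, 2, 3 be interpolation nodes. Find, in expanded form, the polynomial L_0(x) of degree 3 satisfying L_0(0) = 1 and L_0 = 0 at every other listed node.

L_0(x) = -(1/6)x^3 + x^2 - (11/6)x + 1

L_0(x) = (x - 1)(x - 2)(x - 3) / [(-1)·(-2)·(-3)]
       = (x^3 - 6x^2 + 11x - 6) / (-6)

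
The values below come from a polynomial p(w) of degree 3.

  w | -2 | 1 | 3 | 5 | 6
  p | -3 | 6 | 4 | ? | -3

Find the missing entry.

The 4 known values determine p uniquely (degree ≤ 3).
L_0(5) = (4)·(2)·(-1)/[(-3)·(-5)·(-8)] = 1/15
L_1(5) = (7)·(2)·(-1)/[(3)·(-2)·(-5)] = -7/15
L_2(5) = (7)·(4)·(-1)/[(5)·(2)·(-3)] = 14/15
L_3(5) = (7)·(4)·(2)/[(8)·(5)·(3)] = 7/15
Sum: (-3)·(1/15) + 6·(-7/15) + 4·(14/15) + (-3)·(7/15) = -2/3

-2/3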